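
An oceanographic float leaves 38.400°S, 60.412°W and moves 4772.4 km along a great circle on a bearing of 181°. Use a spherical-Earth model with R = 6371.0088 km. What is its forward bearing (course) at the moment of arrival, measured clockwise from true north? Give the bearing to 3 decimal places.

The arc subtends δ = 4772.4/6371.0088 = 0.749081 rad at the centre.
Start latitude φ₁ = -0.670206 rad; initial bearing θ = 3.159046 rad.
Destination latitude: φ₂ = arcsin( sin φ₁ cos δ + cos φ₁ sin δ cos θ ) = arcsin(-0.988463) = -81.288°.
Δλ = atan2( sin θ sin δ cos φ₁ , cos δ − sin φ₁ sin φ₂ ) = atan2(-0.009314, 0.118333) = -0.078546 rad = -4.500°.
λ₂ = -60.412° + -4.500° = -64.912°.
The forward bearing on arrival equals the back-azimuth from the destination plus 180°.
Back-azimuth from P₂ (-81.288°, -64.912°) to P₁ (-38.400°, -60.412°), with Δλ' = λ₁ − λ₂ = 4.500°: atan2( sin Δλ' cos φ₁ , cos φ₂ sin φ₁ − sin φ₂ cos φ₁ cos Δλ' ) = 5.181°.
Final bearing = (5.181° + 180°) mod 360° = 185.181°.

final bearing 185.181°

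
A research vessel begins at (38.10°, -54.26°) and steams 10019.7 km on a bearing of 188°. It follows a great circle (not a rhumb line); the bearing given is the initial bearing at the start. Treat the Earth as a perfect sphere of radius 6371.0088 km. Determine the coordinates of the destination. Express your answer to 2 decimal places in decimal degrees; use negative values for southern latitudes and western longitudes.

latitude -51.30°, longitude -67.12°

Angular distance δ = d/R = 10019.7 / 6371.0088 = 1.572702 rad.
Start latitude φ₁ = 0.664970 rad; initial bearing θ = 3.281219 rad.
sin φ₂ = sin φ₁ cos δ + cos φ₁ sin δ cos θ = (0.617036)(-0.001906) + (0.786935)(0.999998)(-0.990268) = -0.780451
φ₂ = asin(-0.780451) = -0.895387 rad = -51.30°.
Then Δλ = atan2(-0.109520, 0.479660) = -0.224480 rad, from sin θ sin δ cos φ₁ over cos δ − sin φ₁ sin φ₂.
λ₂ = -54.26° + -12.86° = -67.12°.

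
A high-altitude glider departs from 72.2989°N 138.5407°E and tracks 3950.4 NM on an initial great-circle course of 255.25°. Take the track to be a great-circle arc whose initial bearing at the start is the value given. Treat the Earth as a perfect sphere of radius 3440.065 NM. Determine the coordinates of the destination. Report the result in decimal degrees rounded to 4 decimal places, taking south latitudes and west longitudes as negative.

latitude 18.6614°, longitude 69.9531°

δ = 3950.4/3440.065 = 1.148350 rad (65.7956°).
With φ₁ = 72.2989° = 1.261854 rad and θ = 255.25° = 4.454953 rad:
Applying the spherical law of cosines for sides, sin φ₂ = sin φ₁ cos δ + cos φ₁ sin δ cos θ = 0.319975, so φ₂ = 18.6614°.
Then Δλ = atan2(-0.268183, 0.105167) = -1.197080 rad, from sin θ sin δ cos φ₁ over cos δ − sin φ₁ sin φ₂.
λ₂ = 138.5407° + -68.5876° = 69.9531°.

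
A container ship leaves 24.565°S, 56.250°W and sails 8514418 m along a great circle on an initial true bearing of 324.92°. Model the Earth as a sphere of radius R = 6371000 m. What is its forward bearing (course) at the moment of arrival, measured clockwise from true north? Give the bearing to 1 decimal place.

final bearing 317.8°

Central angle δ = d/R = 1.336434 rad.
With φ₁ = -24.565° = -0.428740 rad and θ = 324.92° = 5.670924 rad:
Applying the spherical law of cosines for sides, sin φ₂ = sin φ₁ cos δ + cos φ₁ sin δ cos θ = 0.627394, so φ₂ = 38.858°.
For the longitude increment, Δλ = atan2( sin θ sin δ cos φ₁, cos δ − sin φ₁ sin φ₂ ) = atan2(-0.508413, 0.493047) = -45.879°.
λ₂ = λ₁ + Δλ = -102.129°.
The forward bearing on arrival equals the back-azimuth from the destination plus 180°.
Back-azimuth from P₂ (38.9°, -102.1°) to P₁ (-24.6°, -56.2°), with Δλ' = λ₁ − λ₂ = 45.9°: atan2( sin Δλ' cos φ₁ , cos φ₂ sin φ₁ − sin φ₂ cos φ₁ cos Δλ' ) = 137.8°.
Final bearing = (137.8° + 180°) mod 360° = 317.8°.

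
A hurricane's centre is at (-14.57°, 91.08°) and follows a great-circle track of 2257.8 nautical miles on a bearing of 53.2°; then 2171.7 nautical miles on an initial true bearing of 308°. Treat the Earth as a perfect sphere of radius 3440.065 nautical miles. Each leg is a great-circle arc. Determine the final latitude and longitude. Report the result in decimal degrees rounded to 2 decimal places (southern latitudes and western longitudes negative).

Apply the spherical direct solution leg by leg, carrying full precision between legs.
Leg 1: from (-14.57°, 91.08°), δ = 2257.8/3440.065 = 0.656325 rad, θ = 53.2° → φ = 8.89°, λ = 120.72°.
Leg 2: from (8.89°, 120.72°), δ = 2171.7/3440.065 = 0.631296 rad, θ = 308° → φ = 28.93°, λ = 88.62°.

latitude 28.93°, longitude 88.62°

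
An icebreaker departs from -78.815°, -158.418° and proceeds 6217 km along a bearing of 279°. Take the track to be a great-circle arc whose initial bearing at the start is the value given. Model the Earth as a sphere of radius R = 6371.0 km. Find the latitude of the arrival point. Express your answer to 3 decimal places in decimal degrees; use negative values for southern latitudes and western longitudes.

latitude -31.648°

Angular distance δ = d/R = 6217 / 6371 = 0.975828 rad.
Converting: φ₁ = -1.375581 rad, θ = 4.869469 rad.
sin φ₂ = sin φ₁ cos δ + cos φ₁ sin δ cos θ = (-0.981006)(0.560483) + (0.193978)(0.828166)(0.156434) = -0.524706
φ₂ = asin(-0.524706) = -0.552370 rad = -31.648°.
Then Δλ = atan2(-0.158668, 0.045743) = -1.290115 rad, from sin θ sin δ cos φ₁ over cos δ − sin φ₁ sin φ₂.
λ₂ = -158.418° + -73.918° = -232.336°, normalized to (−180°, 180°] → 127.664°.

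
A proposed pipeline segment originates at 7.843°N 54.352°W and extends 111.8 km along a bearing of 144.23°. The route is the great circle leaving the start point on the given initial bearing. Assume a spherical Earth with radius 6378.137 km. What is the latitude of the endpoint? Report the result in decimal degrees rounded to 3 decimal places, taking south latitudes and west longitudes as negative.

latitude 7.028°

Angular distance δ = d/R = 111.8 / 6378.137 = 0.017529 rad.
With φ₁ = 7.843° = 0.136886 rad and θ = 144.23° = 2.517288 rad:
sin φ₂ = sin φ₁ cos δ + cos φ₁ sin δ cos θ = (0.136459)(0.999846) + (0.990646)(0.017528)(-0.811370) = 0.122350
φ₂ = asin(0.122350) = 0.122657 rad = 7.028°.
Then Δλ = atan2(0.010150, 0.983151) = 0.010323 rad, from sin θ sin δ cos φ₁ over cos δ − sin φ₁ sin φ₂.
λ₂ = λ₁ + Δλ = -53.761°.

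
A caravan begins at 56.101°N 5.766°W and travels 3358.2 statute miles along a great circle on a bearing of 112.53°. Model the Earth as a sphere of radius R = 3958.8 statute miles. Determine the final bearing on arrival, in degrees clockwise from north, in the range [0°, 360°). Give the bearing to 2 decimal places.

Angular distance δ = d/R = 3358.2 / 3958.8 = 0.848287 rad.
Start latitude φ₁ = 0.979147 rad; initial bearing θ = 1.964019 rad.
Destination latitude: φ₂ = arcsin( sin φ₁ cos δ + cos φ₁ sin δ cos θ ) = arcsin(0.388558) = 22.865°.
Δλ = atan2( sin θ sin δ cos φ₁ , cos δ − sin φ₁ sin φ₂ ) = atan2(0.386450, 0.338757) = 0.851068 rad = 48.763°.
λ₂ = -5.766° + 48.763° = 42.997°.
The forward bearing on arrival equals the back-azimuth from the destination plus 180°.
Back-azimuth from P₂ (22.86°, 43.00°) to P₁ (56.10°, -5.77°), with Δλ' = λ₁ − λ₂ = -48.76°: atan2( sin Δλ' cos φ₁ , cos φ₂ sin φ₁ − sin φ₂ cos φ₁ cos Δλ' ) = 326.01°.
Final bearing = (326.01° + 180°) mod 360° = 146.01°.

final bearing 146.01°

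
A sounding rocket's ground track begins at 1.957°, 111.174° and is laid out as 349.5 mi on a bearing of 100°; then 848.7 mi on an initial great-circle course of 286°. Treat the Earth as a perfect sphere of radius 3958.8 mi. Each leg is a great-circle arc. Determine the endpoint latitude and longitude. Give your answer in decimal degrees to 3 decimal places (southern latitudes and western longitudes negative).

Apply the spherical direct solution leg by leg, carrying full precision between legs.
Leg 1: from (1.957°, 111.174°), δ = 349.5/3958.8 = 0.088284 rad, θ = 100° → φ = 1.072°, λ = 116.156°.
Leg 2: from (1.072°, 116.156°), δ = 848.7/3958.8 = 0.214383 rad, θ = 286° → φ = 4.411°, λ = 104.320°.

latitude 4.411°, longitude 104.320°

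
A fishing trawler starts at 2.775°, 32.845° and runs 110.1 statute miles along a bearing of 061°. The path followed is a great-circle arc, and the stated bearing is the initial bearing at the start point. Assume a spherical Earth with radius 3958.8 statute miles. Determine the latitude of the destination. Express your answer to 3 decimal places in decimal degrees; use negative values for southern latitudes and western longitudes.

Central angle δ = d/R = 0.027811 rad.
With φ₁ = 2.775° = 0.048433 rad and θ = 61° = 1.064651 rad:
Applying the spherical law of cosines for sides, sin φ₂ = sin φ₁ cos δ + cos φ₁ sin δ cos θ = 0.061861, so φ₂ = 3.547°.
For the longitude increment, Δλ = atan2( sin θ sin δ cos φ₁, cos δ − sin φ₁ sin φ₂ ) = atan2(0.024293, 0.996618) = 1.396°.
λ₂ = 32.845° + 1.396° = 34.241°.

latitude 3.547°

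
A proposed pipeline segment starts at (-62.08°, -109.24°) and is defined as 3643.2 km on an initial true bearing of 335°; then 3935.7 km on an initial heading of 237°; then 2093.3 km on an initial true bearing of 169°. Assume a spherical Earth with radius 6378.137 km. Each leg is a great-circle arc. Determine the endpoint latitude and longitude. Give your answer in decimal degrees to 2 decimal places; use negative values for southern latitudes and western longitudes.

Apply the spherical direct solution leg by leg, carrying full precision between legs.
Leg 1: from (-62.08°, -109.24°), δ = 3643.2/6378.137 = 0.571201 rad, θ = 335° → φ = -30.92°, λ = -124.69°.
Leg 2: from (-30.92°, -124.69°), δ = 3935.7/6378.137 = 0.617061 rad, θ = 237° → φ = -43.59°, λ = -166.75°.
Leg 3: from (-43.59°, -166.75°), δ = 2093.3/6378.137 = 0.328199 rad, θ = 169° → φ = -61.87°, λ = -159.26°.

latitude -61.87°, longitude -159.26°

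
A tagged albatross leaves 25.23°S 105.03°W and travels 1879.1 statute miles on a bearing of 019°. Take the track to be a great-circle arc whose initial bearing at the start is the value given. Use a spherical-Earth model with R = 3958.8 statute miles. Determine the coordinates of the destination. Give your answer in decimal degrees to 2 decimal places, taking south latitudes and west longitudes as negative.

Angular distance δ = d/R = 1879.1 / 3958.8 = 0.474664 rad.
Start latitude φ₁ = -0.440347 rad; initial bearing θ = 0.331613 rad.
Applying the spherical law of cosines for sides, sin φ₂ = sin φ₁ cos δ + cos φ₁ sin δ cos θ = 0.011786, so φ₂ = 0.68°.
Δλ = atan2( sin θ sin δ cos φ₁ , cos δ − sin φ₁ sin φ₂ ) = atan2(0.134603, 0.894470) = 0.149363 rad = 8.56°.
Hence λ₂ = -105.03° + 8.56° = -96.47°.

latitude 0.68°, longitude -96.47°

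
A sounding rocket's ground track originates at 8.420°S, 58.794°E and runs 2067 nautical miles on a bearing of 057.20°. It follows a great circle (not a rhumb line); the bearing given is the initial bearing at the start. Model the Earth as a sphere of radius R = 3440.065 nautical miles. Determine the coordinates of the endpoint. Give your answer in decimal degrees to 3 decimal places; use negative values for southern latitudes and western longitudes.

δ = 2067/3440.065 = 0.600861 rad (34.4268°).
Start latitude φ₁ = -0.146957 rad; initial bearing θ = 0.998328 rad.
Applying the spherical law of cosines for sides, sin φ₂ = sin φ₁ cos δ + cos φ₁ sin δ cos θ = 0.182174, so φ₂ = 10.496°.
Δλ = atan2( sin θ sin δ cos φ₁ , cos δ − sin φ₁ sin φ₂ ) = atan2(0.470094, 0.851525) = 0.504425 rad = 28.901°.
λ₂ = 58.794° + 28.901° = 87.695°.

latitude 10.496°, longitude 87.695°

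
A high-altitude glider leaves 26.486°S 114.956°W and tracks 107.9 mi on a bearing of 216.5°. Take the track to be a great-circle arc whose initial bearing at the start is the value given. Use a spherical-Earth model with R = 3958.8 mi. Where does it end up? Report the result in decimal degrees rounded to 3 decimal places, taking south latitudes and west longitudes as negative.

latitude -27.737°, longitude -116.005°

Central angle δ = d/R = 0.027256 rad.
Converting: φ₁ = -0.462268 rad, θ = 3.778638 rad.
sin φ₂ = sin φ₁ cos δ + cos φ₁ sin δ cos θ = (-0.445979)(0.999629) + (0.895043)(0.027252)(-0.803857) = -0.465421
φ₂ = asin(-0.465421) = -0.484110 rad = -27.737°.
Then Δλ = atan2(-0.014509, 0.792060) = -0.018316 rad, from sin θ sin δ cos φ₁ over cos δ − sin φ₁ sin φ₂.
Hence λ₂ = -114.956° + -1.049° = -116.005°.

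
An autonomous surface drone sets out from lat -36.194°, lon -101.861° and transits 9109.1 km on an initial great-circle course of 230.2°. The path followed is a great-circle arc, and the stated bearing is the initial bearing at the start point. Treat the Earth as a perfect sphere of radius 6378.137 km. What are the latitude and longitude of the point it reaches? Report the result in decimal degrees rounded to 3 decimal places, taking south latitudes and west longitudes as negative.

latitude -36.532°, longitude 149.301°

Angular distance δ = d/R = 9109.1 / 6378.137 = 1.428176 rad.
Start latitude φ₁ = -0.631704 rad; initial bearing θ = 4.017748 rad.
sin φ₂ = sin φ₁ cos δ + cos φ₁ sin δ cos θ = (-0.590521)(0.142138) + (0.807022)(0.989847)(-0.640110) = -0.595273
φ₂ = asin(-0.595273) = -0.637605 rad = -36.532°.
Then Δλ = atan2(-0.613727, -0.209384) = -1.899581 rad, from sin θ sin δ cos φ₁ over cos δ − sin φ₁ sin φ₂.
λ₂ = -101.861° + -108.838° = -210.699°, normalized to (−180°, 180°] → 149.301°.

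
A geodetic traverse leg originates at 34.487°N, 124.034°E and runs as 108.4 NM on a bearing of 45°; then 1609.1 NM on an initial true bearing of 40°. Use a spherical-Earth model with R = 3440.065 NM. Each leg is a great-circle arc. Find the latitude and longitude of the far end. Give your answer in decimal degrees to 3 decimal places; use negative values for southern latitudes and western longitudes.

latitude 53.306°, longitude 154.621°

Apply the spherical direct solution leg by leg, carrying full precision between legs.
Leg 1: from (34.487°, 124.034°), δ = 108.4/3440.065 = 0.031511 rad, θ = 45° → φ = 35.754°, λ = 125.607°.
Leg 2: from (35.754°, 125.607°), δ = 1609.1/3440.065 = 0.467753 rad, θ = 40° → φ = 53.306°, λ = 154.621°.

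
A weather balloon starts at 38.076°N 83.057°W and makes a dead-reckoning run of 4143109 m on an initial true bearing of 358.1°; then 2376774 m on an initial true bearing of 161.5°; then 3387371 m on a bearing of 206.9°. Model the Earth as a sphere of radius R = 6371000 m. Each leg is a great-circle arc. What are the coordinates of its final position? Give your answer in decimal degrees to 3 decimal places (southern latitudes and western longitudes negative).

latitude 25.926°, longitude -90.913°

Apply the spherical direct solution leg by leg, carrying full precision between legs.
Leg 1: from (38.076°, -83.057°), δ = 4143109/6371000 = 0.650307 rad, θ = 358.1° → φ = 75.277°, λ = -87.587°.
Leg 2: from (75.277°, -87.587°), δ = 2376774/6371000 = 0.373061 rad, θ = 161.5° → φ = 54.370°, λ = -76.137°.
Leg 3: from (54.370°, -76.137°), δ = 3387371/6371000 = 0.531686 rad, θ = 206.9° → φ = 25.926°, λ = -90.913°.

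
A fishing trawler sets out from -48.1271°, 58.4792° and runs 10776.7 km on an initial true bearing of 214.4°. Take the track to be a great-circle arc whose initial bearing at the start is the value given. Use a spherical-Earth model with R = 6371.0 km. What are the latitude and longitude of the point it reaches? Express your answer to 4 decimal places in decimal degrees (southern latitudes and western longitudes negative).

Angular distance δ = d/R = 10776.7 / 6371 = 1.691524 rad.
With φ₁ = -48.1271° = -0.839976 rad and θ = 214.4° = 3.741986 rad:
sin φ₂ = sin φ₁ cos δ + cos φ₁ sin δ cos θ = (-0.744627)(-0.120435) + (0.667480)(0.992721)(-0.825113) = -0.457059
φ₂ = asin(-0.457059) = -0.474686 rad = -27.1975°.
For the longitude increment, Δλ = atan2( sin θ sin δ cos φ₁, cos δ − sin φ₁ sin φ₂ ) = atan2(-0.374360, -0.460774) = -140.9076°.
λ₂ = λ₁ + Δλ = -82.4284°.

latitude -27.1975°, longitude -82.4284°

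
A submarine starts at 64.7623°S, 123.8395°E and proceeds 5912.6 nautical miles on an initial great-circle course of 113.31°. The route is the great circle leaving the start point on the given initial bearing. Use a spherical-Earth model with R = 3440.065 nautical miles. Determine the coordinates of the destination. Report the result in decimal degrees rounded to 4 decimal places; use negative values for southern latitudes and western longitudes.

The arc subtends δ = 5912.6/3440.065 = 1.718747 rad at the centre.
Start latitude φ₁ = -1.130315 rad; initial bearing θ = 1.977633 rad.
Applying the spherical law of cosines for sides, sin φ₂ = sin φ₁ cos δ + cos φ₁ sin δ cos θ = -0.033535, so φ₂ = -1.9218°.
For the longitude increment, Δλ = atan2( sin θ sin δ cos φ₁, cos δ − sin φ₁ sin φ₂ ) = atan2(0.387295, -0.177745) = 114.6523°.
λ₂ = 123.8395° + 114.6523° = 238.4918°, normalized to (−180°, 180°] → -121.5082°.

latitude -1.9218°, longitude -121.5082°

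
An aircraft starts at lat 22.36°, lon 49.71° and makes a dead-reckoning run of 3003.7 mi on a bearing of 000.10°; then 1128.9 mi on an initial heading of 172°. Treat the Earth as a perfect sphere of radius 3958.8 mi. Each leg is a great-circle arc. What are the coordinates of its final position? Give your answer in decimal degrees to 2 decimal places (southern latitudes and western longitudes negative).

Apply the spherical direct solution leg by leg, carrying full precision between legs.
Leg 1: from (22.36°, 49.71°), δ = 3003.7/3958.8 = 0.758740 rad, θ = 0.1° → φ = 65.83°, λ = 49.88°.
Leg 2: from (65.83°, 49.88°), δ = 1128.9/3958.8 = 0.285162 rad, θ = 172° → φ = 49.59°, λ = 53.34°.

latitude 49.59°, longitude 53.34°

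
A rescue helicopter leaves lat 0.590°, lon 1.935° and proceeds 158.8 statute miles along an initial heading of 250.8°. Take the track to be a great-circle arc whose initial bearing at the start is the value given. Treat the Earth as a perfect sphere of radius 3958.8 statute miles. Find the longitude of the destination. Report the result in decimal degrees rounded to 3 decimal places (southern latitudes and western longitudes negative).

The arc subtends δ = 158.8/3958.8 = 0.040113 rad at the centre.
Converting: φ₁ = 0.010297 rad, θ = 4.377286 rad.
Destination latitude: φ₂ = arcsin( sin φ₁ cos δ + cos φ₁ sin δ cos θ ) = arcsin(-0.002899) = -0.166°.
Then Δλ = atan2(-0.037870, 0.999225) = -0.037881 rad, from sin θ sin δ cos φ₁ over cos δ − sin φ₁ sin φ₂.
λ₂ = 1.935° + -2.170° = -0.235°.

longitude -0.235°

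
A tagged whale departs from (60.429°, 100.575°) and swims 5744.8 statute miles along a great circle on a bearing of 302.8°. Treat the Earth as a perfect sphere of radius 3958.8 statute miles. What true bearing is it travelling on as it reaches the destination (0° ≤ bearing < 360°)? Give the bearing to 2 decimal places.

final bearing 206.51°

The arc subtends δ = 5744.8/3958.8 = 1.451147 rad at the centre.
Start latitude φ₁ = 1.054685 rad; initial bearing θ = 5.284857 rad.
Destination latitude: φ₂ = arcsin( sin φ₁ cos δ + cos φ₁ sin δ cos θ ) = arcsin(0.369239) = 21.669°.
Then Δλ = atan2(-0.411855, -0.201780) = -2.026354 rad, from sin θ sin δ cos φ₁ over cos δ − sin φ₁ sin φ₂.
λ₂ = λ₁ + Δλ = -15.527°.
The forward bearing on arrival equals the back-azimuth from the destination plus 180°.
Back-azimuth from P₂ (21.67°, -15.53°) to P₁ (60.43°, 100.58°), with Δλ' = λ₁ − λ₂ = 116.10°: atan2( sin Δλ' cos φ₁ , cos φ₂ sin φ₁ − sin φ₂ cos φ₁ cos Δλ' ) = 26.51°.
Final bearing = (26.51° + 180°) mod 360° = 206.51°.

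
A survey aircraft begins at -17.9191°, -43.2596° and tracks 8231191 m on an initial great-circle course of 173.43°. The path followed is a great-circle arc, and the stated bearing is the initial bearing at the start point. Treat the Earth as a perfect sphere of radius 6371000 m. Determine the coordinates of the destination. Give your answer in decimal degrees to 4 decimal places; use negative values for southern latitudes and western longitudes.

Central angle δ = d/R = 1.291978 rad.
Converting: φ₁ = -0.312747 rad, θ = 3.026925 rad.
Applying the spherical law of cosines for sides, sin φ₂ = sin φ₁ cos δ + cos φ₁ sin δ cos θ = -0.993417, so φ₂ = -83.4222°.
Δλ = atan2( sin θ sin δ cos φ₁ , cos δ − sin φ₁ sin φ₂ ) = atan2(0.104663, -0.030429) = 1.853727 rad = 106.2107°.
λ₂ = -43.2596° + 106.2107° = 62.9511°.

latitude -83.4222°, longitude 62.9511°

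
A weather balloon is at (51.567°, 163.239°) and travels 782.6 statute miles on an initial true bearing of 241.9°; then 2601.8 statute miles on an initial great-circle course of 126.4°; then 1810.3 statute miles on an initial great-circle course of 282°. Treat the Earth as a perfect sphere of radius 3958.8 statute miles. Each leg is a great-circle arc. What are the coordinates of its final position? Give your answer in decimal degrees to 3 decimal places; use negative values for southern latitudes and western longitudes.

latitude 21.299°, longitude 152.485°

Apply the spherical direct solution leg by leg, carrying full precision between legs.
Leg 1: from (51.567°, 163.239°), δ = 782.6/3958.8 = 0.197686 rad, θ = 241.9° → φ = 45.282°, λ = 148.985°.
Leg 2: from (45.282°, 148.985°), δ = 2601.8/3958.8 = 0.657219 rad, θ = 126.4° → φ = 17.907°, λ = -179.900°.
Leg 3: from (17.907°, -179.900°), δ = 1810.3/3958.8 = 0.457285 rad, θ = 282° → φ = 21.299°, λ = 152.485°.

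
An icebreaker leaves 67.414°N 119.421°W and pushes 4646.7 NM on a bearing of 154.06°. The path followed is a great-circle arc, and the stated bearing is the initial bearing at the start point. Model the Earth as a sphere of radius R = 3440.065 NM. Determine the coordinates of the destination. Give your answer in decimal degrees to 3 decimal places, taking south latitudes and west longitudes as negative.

Central angle δ = d/R = 1.350759 rad.
With φ₁ = 67.414° = 1.176596 rad and θ = 154.06° = 2.688854 rad:
Destination latitude: φ₂ = arcsin( sin φ₁ cos δ + cos φ₁ sin δ cos θ ) = arcsin(-0.135523) = -7.789°.
Then Δλ = atan2(0.163953, 0.343395) = 0.445443 rad, from sin θ sin δ cos φ₁ over cos δ − sin φ₁ sin φ₂.
λ₂ = λ₁ + Δλ = -93.899°.

latitude -7.789°, longitude -93.899°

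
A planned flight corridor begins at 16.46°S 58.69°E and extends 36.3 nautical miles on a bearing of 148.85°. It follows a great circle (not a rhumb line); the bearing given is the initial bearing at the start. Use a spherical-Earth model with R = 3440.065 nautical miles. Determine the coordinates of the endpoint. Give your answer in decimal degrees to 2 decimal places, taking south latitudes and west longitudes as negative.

latitude -16.98°, longitude 59.02°

δ = 36.3/3440.065 = 0.010552 rad (0.6046°).
Converting: φ₁ = -0.287281 rad, θ = 2.597923 rad.
Applying the spherical law of cosines for sides, sin φ₂ = sin φ₁ cos δ + cos φ₁ sin δ cos θ = -0.291991, so φ₂ = -16.98°.
Then Δλ = atan2(0.005235, 0.917210) = 0.005707 rad, from sin θ sin δ cos φ₁ over cos δ − sin φ₁ sin φ₂.
Hence λ₂ = 58.69° + 0.33° = 59.02°.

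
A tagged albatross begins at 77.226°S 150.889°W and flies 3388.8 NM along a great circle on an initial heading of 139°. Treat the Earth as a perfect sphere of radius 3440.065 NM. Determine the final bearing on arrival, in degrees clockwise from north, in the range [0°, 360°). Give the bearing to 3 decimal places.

Central angle δ = d/R = 0.985098 rad.
Converting: φ₁ = -1.347848 rad, θ = 2.426008 rad.
sin φ₂ = sin φ₁ cos δ + cos φ₁ sin δ cos θ = (-0.975250)(0.552782) + (0.221106)(0.833326)(-0.754710) = -0.678158
φ₂ = asin(-0.678158) = -0.745253 rad = -42.700°.
Δλ = atan2( sin θ sin δ cos φ₁ , cos δ − sin φ₁ sin φ₂ ) = atan2(0.120881, -0.108592) = 2.302691 rad = 131.934°.
Hence λ₂ = -150.889° + 131.934° = -18.955°.
The forward bearing on arrival equals the back-azimuth from the destination plus 180°.
Back-azimuth from P₂ (-42.700°, -18.955°) to P₁ (-77.226°, -150.889°), with Δλ' = λ₁ − λ₂ = -131.934°: atan2( sin Δλ' cos φ₁ , cos φ₂ sin φ₁ − sin φ₂ cos φ₁ cos Δλ' ) = 191.384°.
Final bearing = (191.384° + 180°) mod 360° = 11.384°.

final bearing 11.384°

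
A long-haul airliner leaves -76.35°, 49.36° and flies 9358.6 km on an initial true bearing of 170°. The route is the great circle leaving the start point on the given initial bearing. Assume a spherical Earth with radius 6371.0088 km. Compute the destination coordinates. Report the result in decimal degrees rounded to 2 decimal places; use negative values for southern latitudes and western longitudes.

latitude -19.27°, longitude -141.18°

The arc subtends δ = 9358.6/6371.0088 = 1.468935 rad at the centre.
Converting: φ₁ = -1.332559 rad, θ = 2.967060 rad.
sin φ₂ = sin φ₁ cos δ + cos φ₁ sin δ cos θ = (-0.971755)(0.101685) + (0.235990)(0.994817)(-0.984808) = -0.330013
φ₂ = asin(-0.330013) = -0.336318 rad = -19.27°.
Δλ = atan2( sin θ sin δ cos φ₁ , cos δ − sin φ₁ sin φ₂ ) = atan2(0.040767, -0.219007) = 2.957555 rad = 169.46°.
λ₂ = 49.36° + 169.46° = 218.82°, normalized to (−180°, 180°] → -141.18°.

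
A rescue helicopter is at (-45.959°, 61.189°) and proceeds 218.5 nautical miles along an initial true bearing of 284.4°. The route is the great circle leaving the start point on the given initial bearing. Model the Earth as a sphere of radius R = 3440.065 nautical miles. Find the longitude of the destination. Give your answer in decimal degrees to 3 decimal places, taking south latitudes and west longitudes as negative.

longitude 56.206°

Angular distance δ = d/R = 218.5 / 3440.065 = 0.063516 rad.
Start latitude φ₁ = -0.802136 rad; initial bearing θ = 4.963716 rad.
Applying the spherical law of cosines for sides, sin φ₂ = sin φ₁ cos δ + cos φ₁ sin δ cos θ = -0.706420, so φ₂ = -44.944°.
Δλ = atan2( sin θ sin δ cos φ₁ , cos δ − sin φ₁ sin φ₂ ) = atan2(-0.042739, 0.490179) = -0.086970 rad = -4.983°.
λ₂ = 61.189° + -4.983° = 56.206°.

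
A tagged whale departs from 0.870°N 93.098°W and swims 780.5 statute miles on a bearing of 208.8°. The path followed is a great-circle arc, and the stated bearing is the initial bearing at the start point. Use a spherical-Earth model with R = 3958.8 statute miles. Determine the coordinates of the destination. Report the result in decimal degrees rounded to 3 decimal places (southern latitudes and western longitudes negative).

Central angle δ = d/R = 0.197156 rad.
Converting: φ₁ = 0.015184 rad, θ = 3.644247 rad.
Applying the spherical law of cosines for sides, sin φ₂ = sin φ₁ cos δ + cos φ₁ sin δ cos θ = -0.156742, so φ₂ = -9.018°.
Then Δλ = atan2(-0.094355, 0.983008) = -0.095693 rad, from sin θ sin δ cos φ₁ over cos δ − sin φ₁ sin φ₂.
λ₂ = λ₁ + Δλ = -98.581°.

latitude -9.018°, longitude -98.581°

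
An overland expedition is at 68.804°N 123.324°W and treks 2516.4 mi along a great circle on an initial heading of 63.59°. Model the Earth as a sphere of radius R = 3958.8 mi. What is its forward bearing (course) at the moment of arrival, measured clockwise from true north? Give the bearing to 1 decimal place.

The arc subtends δ = 2516.4/3958.8 = 0.635647 rad at the centre.
With φ₁ = 68.804° = 1.200856 rad and θ = 63.59° = 1.109855 rad:
sin φ₂ = sin φ₁ cos δ + cos φ₁ sin δ cos θ = (0.932349)(0.804688) + (0.361559)(0.593698)(0.444792) = 0.845727
φ₂ = asin(0.845727) = 1.007927 rad = 57.750°.
Then Δλ = atan2(0.192254, 0.016174) = 1.486864 rad, from sin θ sin δ cos φ₁ over cos δ − sin φ₁ sin φ₂.
λ₂ = λ₁ + Δλ = -38.133°.
The forward bearing on arrival equals the back-azimuth from the destination plus 180°.
Back-azimuth from P₂ (57.7°, -38.1°) to P₁ (68.8°, -123.3°), with Δλ' = λ₁ − λ₂ = -85.2°: atan2( sin Δλ' cos φ₁ , cos φ₂ sin φ₁ − sin φ₂ cos φ₁ cos Δλ' ) = 322.6°.
Final bearing = (322.6° + 180°) mod 360° = 142.6°.

final bearing 142.6°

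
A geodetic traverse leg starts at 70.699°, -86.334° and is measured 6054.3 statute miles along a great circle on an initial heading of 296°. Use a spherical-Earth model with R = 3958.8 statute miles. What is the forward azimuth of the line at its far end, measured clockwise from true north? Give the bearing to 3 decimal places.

The arc subtends δ = 6054.3/3958.8 = 1.529327 rad at the centre.
Converting: φ₁ = 1.233930 rad, θ = 5.166175 rad.
sin φ₂ = sin φ₁ cos δ + cos φ₁ sin δ cos θ = (0.943795)(0.041457) + (0.330531)(0.999140)(0.438371) = 0.183898
φ₂ = asin(0.183898) = 0.184951 rad = 10.597°.
For the longitude increment, Δλ = atan2( sin θ sin δ cos φ₁, cos δ − sin φ₁ sin φ₂ ) = atan2(-0.296824, -0.132105) = -113.992°.
λ₂ = -86.334° + -113.992° = -200.326°, normalized to (−180°, 180°] → 159.674°.
The forward bearing on arrival equals the back-azimuth from the destination plus 180°.
Back-azimuth from P₂ (10.597°, 159.674°) to P₁ (70.699°, -86.334°), with Δλ' = λ₁ − λ₂ = -246.008°: atan2( sin Δλ' cos φ₁ , cos φ₂ sin φ₁ − sin φ₂ cos φ₁ cos Δλ' ) = 17.592°.
Final bearing = (17.592° + 180°) mod 360° = 197.592°.

final bearing 197.592°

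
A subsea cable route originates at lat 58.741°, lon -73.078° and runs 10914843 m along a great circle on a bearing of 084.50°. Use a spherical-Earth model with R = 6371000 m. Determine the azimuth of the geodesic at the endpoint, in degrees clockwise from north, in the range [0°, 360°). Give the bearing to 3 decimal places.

Central angle δ = d/R = 1.713207 rad.
Start latitude φ₁ = 1.025224 rad; initial bearing θ = 1.474803 rad.
Destination latitude: φ₂ = arcsin( sin φ₁ cos δ + cos φ₁ sin δ cos θ ) = arcsin(-0.072094) = -4.134°.
Δλ = atan2( sin θ sin δ cos φ₁ , cos δ − sin φ₁ sin φ₂ ) = atan2(0.511290, -0.080301) = 1.726580 rad = 98.926°.
λ₂ = λ₁ + Δλ = 25.848°.
The forward bearing on arrival equals the back-azimuth from the destination plus 180°.
Back-azimuth from P₂ (-4.134°, 25.848°) to P₁ (58.741°, -73.078°), with Δλ' = λ₁ − λ₂ = -98.926°: atan2( sin Δλ' cos φ₁ , cos φ₂ sin φ₁ − sin φ₂ cos φ₁ cos Δλ' ) = 328.811°.
Final bearing = (328.811° + 180°) mod 360° = 148.811°.

final bearing 148.811°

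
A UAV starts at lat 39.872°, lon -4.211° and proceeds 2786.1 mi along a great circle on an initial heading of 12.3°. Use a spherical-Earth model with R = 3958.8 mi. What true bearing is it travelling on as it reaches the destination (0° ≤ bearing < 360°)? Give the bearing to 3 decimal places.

δ = 2786.1/3958.8 = 0.703774 rad (40.3233°).
Start latitude φ₁ = 0.695898 rad; initial bearing θ = 0.214675 rad.
sin φ₂ = sin φ₁ cos δ + cos φ₁ sin δ cos θ = (0.641075)(0.762406) + (0.767479)(0.647100)(0.977046) = 0.973994
φ₂ = asin(0.973994) = 1.342237 rad = 76.905°.
Then Δλ = atan2(0.105798, 0.138003) = 0.654065 rad, from sin θ sin δ cos φ₁ over cos δ − sin φ₁ sin φ₂.
λ₂ = λ₁ + Δλ = 33.264°.
The forward bearing on arrival equals the back-azimuth from the destination plus 180°.
Back-azimuth from P₂ (76.905°, 33.264°) to P₁ (39.872°, -4.211°), with Δλ' = λ₁ − λ₂ = -37.475°: atan2( sin Δλ' cos φ₁ , cos φ₂ sin φ₁ − sin φ₂ cos φ₁ cos Δλ' ) = 226.187°.
Final bearing = (226.187° + 180°) mod 360° = 46.187°.

final bearing 46.187°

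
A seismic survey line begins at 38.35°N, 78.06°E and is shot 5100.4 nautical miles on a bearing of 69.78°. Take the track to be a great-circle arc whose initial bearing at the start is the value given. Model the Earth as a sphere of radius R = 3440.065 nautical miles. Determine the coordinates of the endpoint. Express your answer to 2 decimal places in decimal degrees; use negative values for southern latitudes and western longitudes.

δ = 5100.4/3440.065 = 1.482646 rad (84.9494°).
With φ₁ = 38.35° = 0.669334 rad and θ = 69.78° = 1.217891 rad:
Applying the spherical law of cosines for sides, sin φ₂ = sin φ₁ cos δ + cos φ₁ sin δ cos θ = 0.324623, so φ₂ = 18.94°.
Δλ = atan2( sin θ sin δ cos φ₁ , cos δ − sin φ₁ sin φ₂ ) = atan2(0.733047, -0.113381) = 1.724251 rad = 98.79°.
λ₂ = λ₁ + Δλ = 176.85°.

latitude 18.94°, longitude 176.85°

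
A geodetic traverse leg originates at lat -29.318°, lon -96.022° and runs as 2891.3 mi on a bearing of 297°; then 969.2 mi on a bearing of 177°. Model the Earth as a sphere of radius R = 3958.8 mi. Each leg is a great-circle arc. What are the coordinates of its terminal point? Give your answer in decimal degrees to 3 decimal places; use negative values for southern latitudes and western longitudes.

Apply the spherical direct solution leg by leg, carrying full precision between legs.
Leg 1: from (-29.318°, -96.022°), δ = 2891.3/3958.8 = 0.730348 rad, θ = 297° → φ = -5.779°, λ = -132.710°.
Leg 2: from (-5.779°, -132.710°), δ = 969.2/3958.8 = 0.244822 rad, θ = 177° → φ = -19.786°, λ = -131.937°.

latitude -19.786°, longitude -131.937°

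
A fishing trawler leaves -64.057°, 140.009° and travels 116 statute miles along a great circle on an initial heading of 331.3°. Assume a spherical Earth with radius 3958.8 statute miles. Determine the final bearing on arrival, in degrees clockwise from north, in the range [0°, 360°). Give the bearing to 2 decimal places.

Central angle δ = d/R = 0.029302 rad.
Converting: φ₁ = -1.118006 rad, θ = 5.782276 rad.
Destination latitude: φ₂ = arcsin( sin φ₁ cos δ + cos φ₁ sin δ cos θ ) = arcsin(-0.887601) = -62.573°.
Then Δλ = atan2(-0.006155, 0.201413) = -0.030550 rad, from sin θ sin δ cos φ₁ over cos δ − sin φ₁ sin φ₂.
Hence λ₂ = 140.009° + -1.750° = 138.259°.
The forward bearing on arrival equals the back-azimuth from the destination plus 180°.
Back-azimuth from P₂ (-62.57°, 138.26°) to P₁ (-64.06°, 140.01°), with Δλ' = λ₁ − λ₂ = 1.75°: atan2( sin Δλ' cos φ₁ , cos φ₂ sin φ₁ − sin φ₂ cos φ₁ cos Δλ' ) = 152.86°.
Final bearing = (152.86° + 180°) mod 360° = 332.86°.

final bearing 332.86°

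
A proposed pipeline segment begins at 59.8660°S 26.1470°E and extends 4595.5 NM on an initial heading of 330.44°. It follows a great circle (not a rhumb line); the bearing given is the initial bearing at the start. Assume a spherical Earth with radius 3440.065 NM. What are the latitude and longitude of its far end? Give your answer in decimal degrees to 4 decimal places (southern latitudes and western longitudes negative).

latitude 12.9075°, longitude -3.3397°

The arc subtends δ = 4595.5/3440.065 = 1.335876 rad at the centre.
Converting: φ₁ = -1.044859 rad, θ = 5.767266 rad.
sin φ₂ = sin φ₁ cos δ + cos φ₁ sin δ cos θ = (-0.864854)(0.232766) + (0.502024)(0.972533)(0.869840) = 0.223378
φ₂ = asin(0.223378) = 0.225279 rad = 12.9075°.
Δλ = atan2( sin θ sin δ cos φ₁ , cos δ − sin φ₁ sin φ₂ ) = atan2(-0.240863, 0.425955) = -0.514640 rad = -29.4867°.
λ₂ = 26.1470° + -29.4867° = -3.3397°.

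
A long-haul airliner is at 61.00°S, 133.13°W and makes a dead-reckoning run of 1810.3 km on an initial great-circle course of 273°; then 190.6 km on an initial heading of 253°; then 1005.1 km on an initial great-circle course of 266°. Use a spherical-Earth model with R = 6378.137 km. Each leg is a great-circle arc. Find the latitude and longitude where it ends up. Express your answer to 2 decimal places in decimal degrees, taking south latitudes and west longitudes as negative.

Apply the spherical direct solution leg by leg, carrying full precision between legs.
Leg 1: from (-61.00°, -133.13°), δ = 1810.3/6378.137 = 0.283829 rad, θ = 273° → φ = -56.36°, λ = -163.45°.
Leg 2: from (-56.36°, -163.45°), δ = 190.6/6378.137 = 0.029883 rad, θ = 253° → φ = -56.82°, λ = -166.44°.
Leg 3: from (-56.82°, -166.44°), δ = 1005.1/6378.137 = 0.157585 rad, θ = 266° → φ = -56.37°, λ = 177.14°.

latitude -56.37°, longitude 177.14°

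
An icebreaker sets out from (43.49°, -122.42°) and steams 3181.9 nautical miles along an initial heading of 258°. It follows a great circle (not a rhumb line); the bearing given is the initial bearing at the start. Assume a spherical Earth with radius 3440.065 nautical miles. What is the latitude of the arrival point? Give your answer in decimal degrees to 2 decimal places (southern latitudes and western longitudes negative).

latitude 17.08°

δ = 3181.9/3440.065 = 0.924953 rad (52.9959°).
With φ₁ = 43.49° = 0.759044 rad and θ = 258° = 4.502949 rad:
Destination latitude: φ₂ = arcsin( sin φ₁ cos δ + cos φ₁ sin δ cos θ ) = arcsin(0.293766) = 17.08°.
Then Δλ = atan2(-0.566714, 0.399694) = -0.956534 rad, from sin θ sin δ cos φ₁ over cos δ − sin φ₁ sin φ₂.
Hence λ₂ = -122.42° + -54.81° = -177.23°.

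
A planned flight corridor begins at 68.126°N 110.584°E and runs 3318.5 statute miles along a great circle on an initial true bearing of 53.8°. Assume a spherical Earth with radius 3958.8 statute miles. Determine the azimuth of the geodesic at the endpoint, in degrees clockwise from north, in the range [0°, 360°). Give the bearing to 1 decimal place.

Angular distance δ = d/R = 3318.5 / 3958.8 = 0.838259 rad.
Converting: φ₁ = 1.189023 rad, θ = 0.938987 rad.
sin φ₂ = sin φ₁ cos δ + cos φ₁ sin δ cos θ = (0.928005)(0.668758) + (0.372567)(0.743480)(0.590606) = 0.784207
φ₂ = asin(0.784207) = 0.901416 rad = 51.647°.
Δλ = atan2( sin θ sin δ cos φ₁ , cos δ − sin φ₁ sin φ₂ ) = atan2(0.223525, -0.058990) = 1.828821 rad = 104.784°.
λ₂ = 110.584° + 104.784° = 215.368°, normalized to (−180°, 180°] → -144.632°.
The forward bearing on arrival equals the back-azimuth from the destination plus 180°.
Back-azimuth from P₂ (51.6°, -144.6°) to P₁ (68.1°, 110.6°), with Δλ' = λ₁ − λ₂ = 255.2°: atan2( sin Δλ' cos φ₁ , cos φ₂ sin φ₁ − sin φ₂ cos φ₁ cos Δλ' ) = 331.0°.
Final bearing = (331.0° + 180°) mod 360° = 151.0°.

final bearing 151.0°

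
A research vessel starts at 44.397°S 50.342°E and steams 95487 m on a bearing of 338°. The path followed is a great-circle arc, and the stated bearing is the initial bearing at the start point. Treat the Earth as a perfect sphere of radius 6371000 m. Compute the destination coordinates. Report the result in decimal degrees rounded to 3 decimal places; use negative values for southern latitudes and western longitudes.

The arc subtends δ = 95487/6371000 = 0.014988 rad at the centre.
Start latitude φ₁ = -0.774874 rad; initial bearing θ = 5.899213 rad.
Applying the spherical law of cosines for sides, sin φ₂ = sin φ₁ cos δ + cos φ₁ sin δ cos θ = -0.689619, so φ₂ = -43.600°.
For the longitude increment, Δλ = atan2( sin θ sin δ cos φ₁, cos δ − sin φ₁ sin φ₂ ) = atan2(-0.004011, 0.517413) = -0.444°.
λ₂ = λ₁ + Δλ = 49.898°.

latitude -43.600°, longitude 49.898°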